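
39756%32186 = 7570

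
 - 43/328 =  - 43/328= - 0.13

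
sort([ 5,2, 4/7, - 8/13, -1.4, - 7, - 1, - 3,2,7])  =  [-7, - 3, - 1.4, - 1, - 8/13,4/7,2,2,5,7] 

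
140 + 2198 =2338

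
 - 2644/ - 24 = 661/6 = 110.17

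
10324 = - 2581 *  ( - 4)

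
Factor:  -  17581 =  - 17581^1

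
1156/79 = 1156/79 = 14.63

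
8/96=1/12 = 0.08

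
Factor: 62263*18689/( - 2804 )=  - 2^( - 2)*11^1*19^1*29^1* 113^1*701^(-1) *1699^1  =  - 1163633207/2804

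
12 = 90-78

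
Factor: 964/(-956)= -241/239  =  - 239^ ( - 1 )*241^1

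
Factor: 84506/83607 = 94/93= 2^1*3^ ( - 1)*31^ (-1)*47^1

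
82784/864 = 2587/27= 95.81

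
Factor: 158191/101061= 803/513 = 3^ ( - 3) * 11^1*19^( - 1 )*73^1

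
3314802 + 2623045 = 5937847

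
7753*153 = 1186209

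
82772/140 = 591+ 8/35 = 591.23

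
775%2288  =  775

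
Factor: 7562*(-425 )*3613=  - 2^1*5^2*17^1 * 19^1 * 199^1 * 3613^1 = - 11611640050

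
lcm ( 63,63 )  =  63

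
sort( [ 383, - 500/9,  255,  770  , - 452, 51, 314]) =[ - 452, - 500/9,51,255, 314 , 383, 770]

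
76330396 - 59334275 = 16996121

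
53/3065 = 53/3065 = 0.02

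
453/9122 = 453/9122=0.05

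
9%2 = 1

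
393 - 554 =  -161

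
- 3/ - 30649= 3/30649= 0.00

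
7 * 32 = 224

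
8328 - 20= 8308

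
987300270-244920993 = 742379277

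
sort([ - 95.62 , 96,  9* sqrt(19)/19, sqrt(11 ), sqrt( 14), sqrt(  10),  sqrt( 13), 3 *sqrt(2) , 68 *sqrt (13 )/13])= [- 95.62,  9*sqrt( 19 )/19,sqrt( 10 ), sqrt( 11 ), sqrt( 13),sqrt ( 14),3* sqrt( 2 ), 68* sqrt( 13) /13, 96 ] 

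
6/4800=1/800 = 0.00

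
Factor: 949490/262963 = 2^1*5^1*59^ (  -  1)*4457^( - 1)*94949^1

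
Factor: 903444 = 2^2*3^1*79^1*953^1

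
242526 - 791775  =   - 549249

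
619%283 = 53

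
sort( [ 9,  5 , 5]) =[5, 5  ,  9 ] 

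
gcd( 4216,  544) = 136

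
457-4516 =  -  4059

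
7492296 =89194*84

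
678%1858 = 678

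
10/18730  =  1/1873= 0.00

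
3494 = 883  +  2611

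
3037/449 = 3037/449 = 6.76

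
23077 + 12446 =35523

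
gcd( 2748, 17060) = 4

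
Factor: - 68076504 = -2^3 * 3^3*23^1*71^1*193^1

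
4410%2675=1735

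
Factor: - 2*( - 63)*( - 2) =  - 252 = - 2^2*3^2*7^1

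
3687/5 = 3687/5 = 737.40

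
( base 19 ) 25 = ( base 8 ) 53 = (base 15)2D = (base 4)223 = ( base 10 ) 43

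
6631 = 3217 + 3414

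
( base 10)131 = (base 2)10000011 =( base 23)5g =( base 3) 11212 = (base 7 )245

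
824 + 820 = 1644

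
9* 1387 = 12483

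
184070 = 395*466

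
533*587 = 312871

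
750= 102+648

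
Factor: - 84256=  - 2^5*2633^1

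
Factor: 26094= 2^1*3^1*4349^1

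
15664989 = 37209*421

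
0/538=0  =  0.00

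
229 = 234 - 5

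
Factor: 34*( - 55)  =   - 2^1 * 5^1*11^1*17^1 = - 1870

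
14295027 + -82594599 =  - 68299572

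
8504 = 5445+3059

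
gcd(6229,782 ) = 1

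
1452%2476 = 1452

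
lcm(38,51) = 1938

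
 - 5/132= -5/132 = -0.04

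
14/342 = 7/171 = 0.04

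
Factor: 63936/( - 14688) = -2^1 *17^ (-1 )*37^1  =  -  74/17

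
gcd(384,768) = 384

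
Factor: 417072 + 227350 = 644422=2^1*419^1*769^1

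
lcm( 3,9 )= 9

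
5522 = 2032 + 3490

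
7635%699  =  645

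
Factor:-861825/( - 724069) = 3^1*5^2*67^( - 1)*101^( - 1 )*107^( - 1)*11491^1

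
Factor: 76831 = 76831^1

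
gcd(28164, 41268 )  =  12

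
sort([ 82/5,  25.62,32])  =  [ 82/5, 25.62, 32]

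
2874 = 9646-6772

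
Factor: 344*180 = 61920 = 2^5*3^2*5^1*43^1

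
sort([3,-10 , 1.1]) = [ - 10, 1.1,  3 ] 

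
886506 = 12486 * 71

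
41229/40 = 41229/40 = 1030.72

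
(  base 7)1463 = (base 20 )194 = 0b1001001000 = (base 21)16h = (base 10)584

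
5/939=5/939   =  0.01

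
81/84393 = 9/9377 = 0.00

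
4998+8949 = 13947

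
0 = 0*( - 93960) 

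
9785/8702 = 1  +  57/458 = 1.12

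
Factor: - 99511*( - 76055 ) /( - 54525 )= - 3^( - 1)*5^( - 1)*7^1 *41^1*53^1*191^1* 521^1*727^( - 1 ) = -  1513661821/10905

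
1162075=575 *2021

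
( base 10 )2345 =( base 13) 10b5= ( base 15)A65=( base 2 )100100101001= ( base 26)3c5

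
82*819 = 67158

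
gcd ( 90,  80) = 10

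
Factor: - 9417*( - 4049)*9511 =3^1 *43^1*73^1 * 4049^1*9511^1=362649037263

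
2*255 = 510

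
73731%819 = 21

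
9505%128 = 33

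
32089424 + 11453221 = 43542645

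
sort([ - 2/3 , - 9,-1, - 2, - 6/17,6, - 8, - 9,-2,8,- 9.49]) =[ - 9.49,-9 , -9,-8,- 2,-2,-1, - 2/3,  -  6/17,6,8]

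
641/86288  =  641/86288 = 0.01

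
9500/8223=9500/8223 = 1.16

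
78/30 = 2+3/5 =2.60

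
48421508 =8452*5729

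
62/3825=62/3825 = 0.02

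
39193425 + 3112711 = 42306136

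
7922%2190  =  1352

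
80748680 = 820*98474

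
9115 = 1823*5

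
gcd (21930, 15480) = 1290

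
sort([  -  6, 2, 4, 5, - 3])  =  [ - 6, - 3, 2, 4, 5 ]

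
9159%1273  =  248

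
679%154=63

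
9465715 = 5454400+4011315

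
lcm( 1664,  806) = 51584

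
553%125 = 53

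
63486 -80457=-16971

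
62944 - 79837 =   -  16893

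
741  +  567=1308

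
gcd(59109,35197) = 61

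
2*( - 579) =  - 1158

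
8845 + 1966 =10811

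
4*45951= 183804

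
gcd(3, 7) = 1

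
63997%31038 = 1921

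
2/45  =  2/45  =  0.04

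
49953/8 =49953/8 = 6244.12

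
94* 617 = 57998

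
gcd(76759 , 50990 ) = 1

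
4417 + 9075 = 13492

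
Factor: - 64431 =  - 3^2 * 7159^1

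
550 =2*275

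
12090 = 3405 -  - 8685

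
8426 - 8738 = -312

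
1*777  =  777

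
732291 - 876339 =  - 144048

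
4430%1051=226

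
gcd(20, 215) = 5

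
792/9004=198/2251 = 0.09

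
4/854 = 2/427 = 0.00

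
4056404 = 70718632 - 66662228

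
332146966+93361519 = 425508485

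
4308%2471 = 1837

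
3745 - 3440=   305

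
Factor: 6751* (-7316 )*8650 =  -  427226233400 = - 2^3*5^2 * 31^1 * 43^1*59^1*157^1*173^1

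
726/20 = 363/10=36.30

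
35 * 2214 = 77490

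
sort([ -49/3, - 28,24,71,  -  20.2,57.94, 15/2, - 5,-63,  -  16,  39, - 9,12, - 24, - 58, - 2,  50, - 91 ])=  [ - 91, - 63, - 58, - 28, - 24, - 20.2,  -  49/3, - 16, - 9, - 5, - 2,15/2,12,24,39,50, 57.94, 71] 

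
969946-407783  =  562163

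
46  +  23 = 69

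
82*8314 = 681748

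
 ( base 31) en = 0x1c9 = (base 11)386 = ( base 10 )457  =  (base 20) 12h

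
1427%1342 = 85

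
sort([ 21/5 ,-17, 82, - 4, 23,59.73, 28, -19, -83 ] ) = [ - 83, - 19,-17, - 4,21/5, 23, 28, 59.73,  82]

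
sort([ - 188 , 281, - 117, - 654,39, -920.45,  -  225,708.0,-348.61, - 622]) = [ - 920.45, -654 , - 622 , - 348.61, -225, - 188,  -  117,39, 281,708.0] 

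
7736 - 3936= 3800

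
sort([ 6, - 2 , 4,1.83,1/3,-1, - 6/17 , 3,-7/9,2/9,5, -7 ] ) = [- 7,-2, - 1,-7/9 ,-6/17,2/9,1/3, 1.83,3, 4 , 5,6] 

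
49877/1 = 49877=49877.00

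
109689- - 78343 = 188032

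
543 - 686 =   -  143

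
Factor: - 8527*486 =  - 4144122 = - 2^1 * 3^5 * 8527^1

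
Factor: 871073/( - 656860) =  - 2^( - 2)*5^( - 1) * 7^2 *29^1*613^1*32843^( - 1)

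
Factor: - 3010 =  - 2^1* 5^1*7^1*43^1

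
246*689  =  169494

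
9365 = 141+9224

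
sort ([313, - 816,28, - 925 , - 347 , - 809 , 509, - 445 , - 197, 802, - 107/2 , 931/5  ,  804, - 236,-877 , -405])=[ - 925,  -  877, - 816, - 809, - 445, - 405, - 347,-236,  -  197, - 107/2, 28 , 931/5, 313,509,802, 804]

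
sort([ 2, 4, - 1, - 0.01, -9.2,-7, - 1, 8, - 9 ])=[ - 9.2,-9 , - 7,-1, - 1,  -  0.01,  2, 4, 8 ]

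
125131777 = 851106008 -725974231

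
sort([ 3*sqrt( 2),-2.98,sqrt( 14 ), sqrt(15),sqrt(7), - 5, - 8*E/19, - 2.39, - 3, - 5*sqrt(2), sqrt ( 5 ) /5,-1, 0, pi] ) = [ - 5*sqrt(2), - 5,-3 ,-2.98, - 2.39,- 8 *E/19,-1,0, sqrt(5 ) /5, sqrt(7 ), pi,  sqrt( 14),sqrt(15), 3*sqrt( 2)]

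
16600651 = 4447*3733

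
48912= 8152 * 6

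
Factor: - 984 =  - 2^3*3^1 * 41^1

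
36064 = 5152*7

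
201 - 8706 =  - 8505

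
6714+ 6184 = 12898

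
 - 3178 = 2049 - 5227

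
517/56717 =517/56717 =0.01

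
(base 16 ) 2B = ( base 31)1c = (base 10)43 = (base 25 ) 1I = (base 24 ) 1J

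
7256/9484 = 1814/2371 = 0.77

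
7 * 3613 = 25291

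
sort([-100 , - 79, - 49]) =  [ - 100, - 79, - 49] 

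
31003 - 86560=-55557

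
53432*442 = 23616944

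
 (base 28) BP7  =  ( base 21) 1037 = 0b10010001110011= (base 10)9331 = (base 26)dkn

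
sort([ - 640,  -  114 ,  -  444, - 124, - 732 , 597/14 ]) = [ - 732, -640 , - 444, - 124,-114,597/14]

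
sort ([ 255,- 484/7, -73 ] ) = [-73, - 484/7, 255]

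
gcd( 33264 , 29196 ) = 36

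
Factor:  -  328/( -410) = 2^2*5^( - 1) = 4/5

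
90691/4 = 90691/4 = 22672.75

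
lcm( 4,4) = 4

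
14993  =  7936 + 7057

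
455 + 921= 1376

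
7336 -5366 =1970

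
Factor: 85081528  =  2^3*7^1*1519313^1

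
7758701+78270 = 7836971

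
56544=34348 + 22196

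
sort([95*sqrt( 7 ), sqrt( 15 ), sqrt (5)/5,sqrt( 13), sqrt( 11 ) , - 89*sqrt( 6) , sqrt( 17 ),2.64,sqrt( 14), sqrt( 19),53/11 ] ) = [ - 89 * sqrt( 6 ),sqrt( 5) /5,2.64, sqrt( 11 ) , sqrt( 13 ), sqrt (14),sqrt( 15),sqrt(17) , sqrt( 19) , 53/11,95*sqrt( 7 )]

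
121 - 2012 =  - 1891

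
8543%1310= 683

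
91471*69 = 6311499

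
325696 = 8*40712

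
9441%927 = 171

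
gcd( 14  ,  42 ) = 14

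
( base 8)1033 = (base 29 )IH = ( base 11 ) 450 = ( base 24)mb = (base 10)539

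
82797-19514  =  63283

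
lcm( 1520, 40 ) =1520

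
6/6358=3/3179 = 0.00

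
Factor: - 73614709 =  - 7^2 *17^1*67^1 * 1319^1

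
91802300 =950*96634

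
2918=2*1459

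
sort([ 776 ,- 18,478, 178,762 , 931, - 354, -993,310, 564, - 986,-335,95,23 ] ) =[ - 993, - 986 , - 354, - 335, - 18,23,95, 178,310,478,564 , 762, 776,931 ]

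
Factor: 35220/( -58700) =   -  3/5 = -3^1*5^( - 1 ) 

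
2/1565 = 2/1565 = 0.00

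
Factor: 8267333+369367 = 8636700 = 2^2*3^1 * 5^2* 28789^1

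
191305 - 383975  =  -192670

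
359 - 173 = 186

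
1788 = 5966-4178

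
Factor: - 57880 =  - 2^3*5^1*1447^1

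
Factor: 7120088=2^3*890011^1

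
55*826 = 45430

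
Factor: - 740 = -2^2*5^1*37^1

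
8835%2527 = 1254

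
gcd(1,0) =1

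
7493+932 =8425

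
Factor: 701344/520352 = 31/23  =  23^( - 1 )*31^1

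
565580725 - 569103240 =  - 3522515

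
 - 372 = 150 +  -522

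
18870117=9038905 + 9831212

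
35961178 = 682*52729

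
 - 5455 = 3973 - 9428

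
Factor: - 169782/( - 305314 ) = 3^1*28297^1*152657^( - 1) = 84891/152657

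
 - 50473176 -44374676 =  - 94847852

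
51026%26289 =24737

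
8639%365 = 244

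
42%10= 2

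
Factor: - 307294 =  - 2^1*13^1*53^1*223^1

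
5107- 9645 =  - 4538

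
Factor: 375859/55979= 47/7=7^(-1)*47^1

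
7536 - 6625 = 911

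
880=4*220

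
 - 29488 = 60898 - 90386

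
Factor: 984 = 2^3*3^1*41^1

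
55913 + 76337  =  132250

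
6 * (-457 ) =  - 2742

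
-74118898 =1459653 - 75578551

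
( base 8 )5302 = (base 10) 2754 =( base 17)990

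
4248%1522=1204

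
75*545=40875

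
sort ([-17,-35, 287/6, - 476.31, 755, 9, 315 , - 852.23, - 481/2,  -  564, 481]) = [ - 852.23,  -  564 , - 476.31, - 481/2, - 35, - 17,9, 287/6,315, 481, 755 ]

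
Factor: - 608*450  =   - 273600 = - 2^6*3^2 * 5^2*19^1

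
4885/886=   4885/886 = 5.51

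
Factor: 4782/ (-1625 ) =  - 2^1*3^1*5^( - 3)*13^(-1)*797^1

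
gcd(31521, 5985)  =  399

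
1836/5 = 367  +  1/5 = 367.20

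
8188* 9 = 73692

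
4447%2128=191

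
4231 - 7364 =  - 3133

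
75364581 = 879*85739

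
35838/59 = 607+25/59= 607.42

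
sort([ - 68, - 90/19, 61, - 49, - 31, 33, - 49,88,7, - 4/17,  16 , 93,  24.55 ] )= [  -  68, - 49, - 49, - 31, - 90/19, - 4/17,7,16,24.55,33,61, 88,93]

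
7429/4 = 1857 + 1/4 =1857.25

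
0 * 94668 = 0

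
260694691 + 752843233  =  1013537924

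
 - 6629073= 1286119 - 7915192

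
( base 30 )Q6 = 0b1100010010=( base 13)486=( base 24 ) 18i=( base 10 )786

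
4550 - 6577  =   - 2027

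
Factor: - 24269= - 7^1*3467^1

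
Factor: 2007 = 3^2*223^1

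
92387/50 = 1847 + 37/50=   1847.74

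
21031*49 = 1030519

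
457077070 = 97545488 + 359531582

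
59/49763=59/49763 = 0.00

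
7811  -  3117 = 4694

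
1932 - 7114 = -5182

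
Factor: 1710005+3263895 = 2^2 * 5^2*49739^1=4973900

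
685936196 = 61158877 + 624777319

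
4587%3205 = 1382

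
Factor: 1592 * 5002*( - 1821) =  - 14500958064 = - 2^4*3^1 * 41^1*61^1*199^1*607^1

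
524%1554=524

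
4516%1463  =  127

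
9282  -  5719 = 3563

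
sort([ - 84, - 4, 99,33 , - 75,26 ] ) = [-84, - 75,-4 , 26,33,99 ] 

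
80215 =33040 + 47175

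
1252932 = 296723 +956209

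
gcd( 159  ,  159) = 159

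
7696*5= 38480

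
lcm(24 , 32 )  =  96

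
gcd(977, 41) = 1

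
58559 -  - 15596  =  74155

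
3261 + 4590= 7851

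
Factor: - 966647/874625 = -5^( - 3)*11^1*6997^(  -  1 )*87877^1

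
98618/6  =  16436 + 1/3 = 16436.33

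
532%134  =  130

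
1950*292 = 569400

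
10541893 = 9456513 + 1085380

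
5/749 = 5/749 = 0.01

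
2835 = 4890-2055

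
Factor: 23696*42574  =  2^5*7^1 * 1481^1 * 3041^1  =  1008833504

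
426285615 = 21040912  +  405244703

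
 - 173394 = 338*( - 513)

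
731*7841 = 5731771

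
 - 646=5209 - 5855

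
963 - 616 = 347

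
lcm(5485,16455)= 16455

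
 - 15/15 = - 1=- 1.00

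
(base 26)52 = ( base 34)3u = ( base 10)132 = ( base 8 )204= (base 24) 5C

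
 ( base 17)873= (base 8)4602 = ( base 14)c5c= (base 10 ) 2434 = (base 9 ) 3304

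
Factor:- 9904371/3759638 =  - 2^ ( - 1 ) * 3^1*67^( - 1)*1319^1*2503^1*28057^(-1)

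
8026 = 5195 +2831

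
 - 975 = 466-1441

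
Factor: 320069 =101^1*3169^1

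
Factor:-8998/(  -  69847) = 2^1*11^1 * 409^1*69847^ ( - 1) 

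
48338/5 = 9667 + 3/5 = 9667.60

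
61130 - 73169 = -12039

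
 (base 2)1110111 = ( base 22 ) 59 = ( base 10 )119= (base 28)47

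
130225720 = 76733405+53492315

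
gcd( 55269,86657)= 1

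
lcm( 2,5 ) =10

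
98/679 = 14/97 = 0.14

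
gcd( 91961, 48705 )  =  1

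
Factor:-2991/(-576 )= 997/192=2^ ( - 6)*3^( - 1 )*997^1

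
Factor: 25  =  5^2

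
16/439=16/439 = 0.04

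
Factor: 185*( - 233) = -43105 = - 5^1 * 37^1 *233^1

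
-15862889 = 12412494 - 28275383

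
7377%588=321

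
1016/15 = 67 + 11/15 = 67.73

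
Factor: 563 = 563^1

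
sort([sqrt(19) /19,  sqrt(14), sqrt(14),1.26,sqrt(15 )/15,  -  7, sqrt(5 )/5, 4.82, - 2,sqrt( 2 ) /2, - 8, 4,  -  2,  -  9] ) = [ - 9, - 8,  -  7, - 2, - 2, sqrt( 19 ) /19 , sqrt (15 )/15 , sqrt( 5)/5, sqrt( 2)/2,  1.26 , sqrt( 14 ), sqrt (14), 4,  4.82]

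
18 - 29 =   -  11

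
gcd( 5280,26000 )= 80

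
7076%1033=878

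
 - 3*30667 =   -  92001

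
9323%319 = 72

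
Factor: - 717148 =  - 2^2*179287^1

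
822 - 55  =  767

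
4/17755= 4/17755=0.00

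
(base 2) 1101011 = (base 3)10222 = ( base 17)65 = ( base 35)32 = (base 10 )107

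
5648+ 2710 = 8358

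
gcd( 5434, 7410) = 494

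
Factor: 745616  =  2^4*46601^1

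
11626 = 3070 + 8556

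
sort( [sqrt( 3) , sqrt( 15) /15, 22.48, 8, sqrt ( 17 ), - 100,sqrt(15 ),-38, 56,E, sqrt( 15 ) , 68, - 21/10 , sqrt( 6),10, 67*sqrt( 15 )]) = [- 100,-38, - 21/10,sqrt(15)/15,sqrt( 3 ), sqrt(6 ),E, sqrt( 15 ),sqrt( 15 ), sqrt(17),8 , 10, 22.48,56,68,67 * sqrt( 15 )] 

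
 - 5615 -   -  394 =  - 5221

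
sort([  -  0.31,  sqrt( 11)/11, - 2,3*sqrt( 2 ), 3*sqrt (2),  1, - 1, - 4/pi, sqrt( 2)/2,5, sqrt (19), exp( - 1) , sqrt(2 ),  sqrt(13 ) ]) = [-2, - 4/pi, - 1, - 0.31,sqrt(11 )/11, exp( -1), sqrt(2 ) /2,1, sqrt(2),sqrt( 13 ), 3*sqrt(2), 3*sqrt(2),sqrt(19), 5] 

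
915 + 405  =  1320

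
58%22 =14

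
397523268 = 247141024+150382244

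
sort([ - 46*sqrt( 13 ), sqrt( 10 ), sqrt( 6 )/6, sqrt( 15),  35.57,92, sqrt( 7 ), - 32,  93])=[ - 46*sqrt( 13)  , - 32, sqrt( 6)/6, sqrt( 7), sqrt(10),sqrt(15 ) , 35.57,  92, 93 ] 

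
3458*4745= 16408210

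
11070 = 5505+5565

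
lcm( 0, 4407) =0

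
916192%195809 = 132956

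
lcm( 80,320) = 320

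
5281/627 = 5281/627 = 8.42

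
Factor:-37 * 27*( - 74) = 2^1*3^3*37^2= 73926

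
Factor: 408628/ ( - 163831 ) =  - 2^2*11^1*37^1*173^(-1 )*251^1*947^( - 1 ) 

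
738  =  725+13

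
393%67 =58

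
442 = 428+14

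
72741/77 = 72741/77= 944.69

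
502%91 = 47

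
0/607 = 0 = 0.00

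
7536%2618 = 2300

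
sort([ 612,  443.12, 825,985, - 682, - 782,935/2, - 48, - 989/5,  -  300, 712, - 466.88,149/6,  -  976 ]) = [- 976,-782, -682, - 466.88, - 300, - 989/5, - 48 , 149/6, 443.12,935/2, 612,712 , 825, 985]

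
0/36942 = 0 =0.00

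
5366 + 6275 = 11641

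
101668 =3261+98407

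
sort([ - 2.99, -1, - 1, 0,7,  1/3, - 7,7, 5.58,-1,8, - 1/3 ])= [ - 7, - 2.99, - 1, - 1 ,  -  1,  -  1/3, 0,1/3,5.58, 7,7, 8]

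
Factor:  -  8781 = -3^1 * 2927^1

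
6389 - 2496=3893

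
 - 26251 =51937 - 78188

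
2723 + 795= 3518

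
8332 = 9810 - 1478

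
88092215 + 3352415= 91444630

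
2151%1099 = 1052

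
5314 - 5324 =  -10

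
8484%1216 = 1188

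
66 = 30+36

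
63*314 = 19782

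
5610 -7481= - 1871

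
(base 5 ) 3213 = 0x1B1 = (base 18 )161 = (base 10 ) 433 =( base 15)1dd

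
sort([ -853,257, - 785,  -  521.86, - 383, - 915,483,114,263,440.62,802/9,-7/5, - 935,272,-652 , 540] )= [ - 935, - 915, -853 ,  -  785, - 652, - 521.86, - 383,-7/5, 802/9, 114,257, 263, 272, 440.62,483,540] 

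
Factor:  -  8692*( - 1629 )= 2^2*3^2 * 41^1*53^1*181^1 = 14159268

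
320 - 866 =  - 546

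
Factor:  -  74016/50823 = -8224/5647 = -2^5*257^1 * 5647^(-1)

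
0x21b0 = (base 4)2012300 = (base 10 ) 8624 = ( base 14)3200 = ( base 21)jbe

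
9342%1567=1507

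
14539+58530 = 73069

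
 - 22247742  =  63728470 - 85976212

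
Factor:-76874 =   -  2^1*7^1*17^2 * 19^1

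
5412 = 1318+4094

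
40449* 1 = 40449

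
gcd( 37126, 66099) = 1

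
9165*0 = 0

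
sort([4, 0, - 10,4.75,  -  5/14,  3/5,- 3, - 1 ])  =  [ - 10, - 3,- 1,-5/14,0, 3/5,4,4.75]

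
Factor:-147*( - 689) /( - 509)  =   - 101283/509=- 3^1*7^2  *13^1 *53^1 * 509^(-1) 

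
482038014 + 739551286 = 1221589300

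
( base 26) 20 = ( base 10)52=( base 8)64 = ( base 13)40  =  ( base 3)1221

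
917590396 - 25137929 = 892452467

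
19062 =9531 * 2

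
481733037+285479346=767212383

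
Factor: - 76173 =-3^1*25391^1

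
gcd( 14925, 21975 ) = 75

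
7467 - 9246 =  - 1779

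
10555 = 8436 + 2119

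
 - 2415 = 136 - 2551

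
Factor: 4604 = 2^2 * 1151^1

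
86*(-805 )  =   - 69230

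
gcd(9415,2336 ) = 1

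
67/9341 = 67/9341 = 0.01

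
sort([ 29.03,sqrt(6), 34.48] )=[sqrt( 6),29.03,34.48]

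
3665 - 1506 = 2159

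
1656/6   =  276 = 276.00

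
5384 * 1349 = 7263016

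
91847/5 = 18369 + 2/5 = 18369.40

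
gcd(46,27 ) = 1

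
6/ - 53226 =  - 1 + 8870/8871= - 0.00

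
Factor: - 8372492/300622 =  - 4186246/150311= - 2^1*7^( - 1)*109^(  -  1 )*197^( - 1 )*2093123^1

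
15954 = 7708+8246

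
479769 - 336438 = 143331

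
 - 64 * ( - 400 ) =25600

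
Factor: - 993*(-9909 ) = 9839637 =3^4*331^1*367^1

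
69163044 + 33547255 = 102710299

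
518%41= 26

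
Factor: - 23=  - 23^1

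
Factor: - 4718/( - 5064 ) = 2359/2532 = 2^( - 2 )*3^( - 1)*7^1 * 211^( - 1)*337^1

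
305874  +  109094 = 414968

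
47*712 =33464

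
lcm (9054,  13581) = 27162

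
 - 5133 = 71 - 5204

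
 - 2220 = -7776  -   - 5556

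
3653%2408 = 1245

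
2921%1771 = 1150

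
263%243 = 20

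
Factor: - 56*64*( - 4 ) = 2^11 * 7^1   =  14336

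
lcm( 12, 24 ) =24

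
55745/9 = 6193 + 8/9 = 6193.89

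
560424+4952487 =5512911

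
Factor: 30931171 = 53^1*307^1 * 1901^1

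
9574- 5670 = 3904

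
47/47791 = 47/47791=0.00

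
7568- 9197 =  - 1629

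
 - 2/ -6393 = 2/6393 = 0.00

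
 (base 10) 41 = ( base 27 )1E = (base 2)101001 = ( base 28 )1d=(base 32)19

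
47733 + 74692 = 122425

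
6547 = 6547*1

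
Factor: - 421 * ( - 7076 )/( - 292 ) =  - 29^1 * 61^1* 73^(- 1)*421^1= - 744749/73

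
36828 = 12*3069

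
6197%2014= 155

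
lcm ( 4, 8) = 8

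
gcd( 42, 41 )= 1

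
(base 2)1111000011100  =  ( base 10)7708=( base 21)HA1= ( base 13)367C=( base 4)1320130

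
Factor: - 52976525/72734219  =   - 5^2* 7^1*302723^1*  72734219^( - 1)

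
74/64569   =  74/64569 = 0.00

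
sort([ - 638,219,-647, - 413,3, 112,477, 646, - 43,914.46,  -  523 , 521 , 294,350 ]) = [-647  , - 638,-523,-413, - 43,3,112, 219,294,350, 477,521 , 646, 914.46]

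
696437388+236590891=933028279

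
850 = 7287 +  - 6437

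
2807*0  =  0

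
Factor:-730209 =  - 3^1*243403^1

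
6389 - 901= 5488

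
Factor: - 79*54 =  - 4266 =- 2^1*3^3*79^1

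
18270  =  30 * 609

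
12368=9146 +3222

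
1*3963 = 3963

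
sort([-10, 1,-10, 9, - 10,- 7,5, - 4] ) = [ - 10 ,-10,- 10, - 7 , - 4, 1,5 , 9] 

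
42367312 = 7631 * 5552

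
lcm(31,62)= 62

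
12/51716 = 3/12929 = 0.00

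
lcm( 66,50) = 1650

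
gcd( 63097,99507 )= 1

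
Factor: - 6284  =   - 2^2*1571^1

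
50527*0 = 0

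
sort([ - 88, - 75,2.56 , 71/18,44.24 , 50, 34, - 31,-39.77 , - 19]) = [ - 88, - 75, - 39.77, - 31, - 19, 2.56,71/18,34 , 44.24, 50]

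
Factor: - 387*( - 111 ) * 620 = 2^2 *3^3*5^1*31^1 * 37^1*43^1 =26633340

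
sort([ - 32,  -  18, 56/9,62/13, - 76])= [ - 76, - 32,  -  18,  62/13,56/9] 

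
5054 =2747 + 2307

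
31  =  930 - 899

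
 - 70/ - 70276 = 35/35138 = 0.00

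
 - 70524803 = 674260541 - 744785344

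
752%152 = 144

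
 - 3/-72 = 1/24 = 0.04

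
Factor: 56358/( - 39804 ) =- 2^ (-1 )*3^1*101^1*107^( - 1 ) = -  303/214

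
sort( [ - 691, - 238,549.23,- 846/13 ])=[ - 691, - 238, - 846/13, 549.23]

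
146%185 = 146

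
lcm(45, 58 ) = 2610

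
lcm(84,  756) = 756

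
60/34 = 30/17 =1.76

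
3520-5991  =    -  2471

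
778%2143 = 778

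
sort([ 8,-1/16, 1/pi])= [ - 1/16 , 1/pi, 8]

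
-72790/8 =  - 9099 + 1/4 = -  9098.75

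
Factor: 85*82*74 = 515780 = 2^2*5^1*17^1*37^1*41^1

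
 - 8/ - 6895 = 8/6895 = 0.00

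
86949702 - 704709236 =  - 617759534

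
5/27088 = 5/27088 = 0.00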